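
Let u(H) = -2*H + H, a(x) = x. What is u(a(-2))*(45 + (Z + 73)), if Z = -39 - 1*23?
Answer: 112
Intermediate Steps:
Z = -62 (Z = -39 - 23 = -62)
u(H) = -H
u(a(-2))*(45 + (Z + 73)) = (-1*(-2))*(45 + (-62 + 73)) = 2*(45 + 11) = 2*56 = 112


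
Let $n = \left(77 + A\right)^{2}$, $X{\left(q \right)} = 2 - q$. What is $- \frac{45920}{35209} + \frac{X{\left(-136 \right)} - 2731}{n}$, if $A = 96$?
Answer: $- \frac{1465636617}{1053770161} \approx -1.3909$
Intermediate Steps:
$n = 29929$ ($n = \left(77 + 96\right)^{2} = 173^{2} = 29929$)
$- \frac{45920}{35209} + \frac{X{\left(-136 \right)} - 2731}{n} = - \frac{45920}{35209} + \frac{\left(2 - -136\right) - 2731}{29929} = \left(-45920\right) \frac{1}{35209} + \left(\left(2 + 136\right) - 2731\right) \frac{1}{29929} = - \frac{45920}{35209} + \left(138 - 2731\right) \frac{1}{29929} = - \frac{45920}{35209} - \frac{2593}{29929} = - \frac{1465636617}{1053770161}$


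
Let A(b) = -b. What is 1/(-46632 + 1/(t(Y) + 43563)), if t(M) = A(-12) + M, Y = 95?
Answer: -43670/2036419439 ≈ -2.1444e-5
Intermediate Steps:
t(M) = 12 + M (t(M) = -1*(-12) + M = 12 + M)
1/(-46632 + 1/(t(Y) + 43563)) = 1/(-46632 + 1/((12 + 95) + 43563)) = 1/(-46632 + 1/(107 + 43563)) = 1/(-46632 + 1/43670) = 1/(-2036419439/43670) = -43670/2036419439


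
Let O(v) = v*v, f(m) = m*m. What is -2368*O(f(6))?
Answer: -3068928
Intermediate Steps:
f(m) = m²
O(v) = v²
-2368*O(f(6)) = -2368*(6²)² = -2368*36² = -2368*1296 = -3068928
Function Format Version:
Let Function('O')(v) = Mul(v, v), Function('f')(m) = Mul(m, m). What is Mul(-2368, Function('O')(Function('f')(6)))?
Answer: -3068928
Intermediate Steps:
Function('f')(m) = Pow(m, 2)
Function('O')(v) = Pow(v, 2)
Mul(-2368, Function('O')(Function('f')(6))) = Mul(-2368, Pow(Pow(6, 2), 2)) = Mul(-2368, Pow(36, 2)) = Mul(-2368, 1296) = -3068928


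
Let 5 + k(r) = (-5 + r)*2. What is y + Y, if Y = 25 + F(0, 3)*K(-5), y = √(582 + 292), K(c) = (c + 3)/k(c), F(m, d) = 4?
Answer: 633/25 + √874 ≈ 54.883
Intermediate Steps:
k(r) = -15 + 2*r (k(r) = -5 + (-5 + r)*2 = -5 + (-10 + 2*r) = -15 + 2*r)
K(c) = (3 + c)/(-15 + 2*c) (K(c) = (c + 3)/(-15 + 2*c) = (3 + c)/(-15 + 2*c))
y = √874 ≈ 29.563
Y = 633/25 (Y = 25 + 4*((3 - 5)/(-15 + 2*(-5))) = 25 + 4*(-2/(-15 - 10)) = 25 + 4*(-2/(-25)) = 25 + 4*(-1/25*(-2)) = 25 + 4*(2/25) = 25 + 8/25 = 633/25 ≈ 25.320)
y + Y = √874 + 633/25 = 633/25 + √874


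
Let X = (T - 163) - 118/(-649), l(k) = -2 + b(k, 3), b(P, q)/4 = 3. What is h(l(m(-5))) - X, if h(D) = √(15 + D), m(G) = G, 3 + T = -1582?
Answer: 19281/11 ≈ 1752.8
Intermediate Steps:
T = -1585 (T = -3 - 1582 = -1585)
b(P, q) = 12 (b(P, q) = 4*3 = 12)
l(k) = 10 (l(k) = -2 + 12 = 10)
X = -19226/11 (X = (-1585 - 163) - 118/(-649) = -1748 - 118*(-1/649) = -1748 + 2/11 = -19226/11 ≈ -1747.8)
h(l(m(-5))) - X = √(15 + 10) - 1*(-19226/11) = √25 + 19226/11 = 5 + 19226/11 = 19281/11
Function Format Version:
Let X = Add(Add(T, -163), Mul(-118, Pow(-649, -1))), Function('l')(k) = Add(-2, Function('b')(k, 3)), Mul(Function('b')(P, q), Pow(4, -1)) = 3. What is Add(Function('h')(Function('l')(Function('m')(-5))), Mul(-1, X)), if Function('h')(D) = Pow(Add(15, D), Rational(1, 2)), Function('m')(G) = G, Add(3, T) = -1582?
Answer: Rational(19281, 11) ≈ 1752.8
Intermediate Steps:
T = -1585 (T = Add(-3, -1582) = -1585)
Function('b')(P, q) = 12 (Function('b')(P, q) = Mul(4, 3) = 12)
Function('l')(k) = 10 (Function('l')(k) = Add(-2, 12) = 10)
X = Rational(-19226, 11) (X = Add(Add(-1585, -163), Mul(-118, Pow(-649, -1))) = Add(-1748, Mul(-118, Rational(-1, 649))) = Add(-1748, Rational(2, 11)) = Rational(-19226, 11) ≈ -1747.8)
Add(Function('h')(Function('l')(Function('m')(-5))), Mul(-1, X)) = Add(Pow(Add(15, 10), Rational(1, 2)), Mul(-1, Rational(-19226, 11))) = Add(Pow(25, Rational(1, 2)), Rational(19226, 11)) = Add(5, Rational(19226, 11)) = Rational(19281, 11)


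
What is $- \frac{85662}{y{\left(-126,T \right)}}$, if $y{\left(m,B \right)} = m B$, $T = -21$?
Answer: $- \frac{4759}{147} \approx -32.374$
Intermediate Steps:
$y{\left(m,B \right)} = B m$
$- \frac{85662}{y{\left(-126,T \right)}} = - \frac{85662}{\left(-21\right) \left(-126\right)} = - \frac{85662}{2646} = \left(-85662\right) \frac{1}{2646} = - \frac{4759}{147}$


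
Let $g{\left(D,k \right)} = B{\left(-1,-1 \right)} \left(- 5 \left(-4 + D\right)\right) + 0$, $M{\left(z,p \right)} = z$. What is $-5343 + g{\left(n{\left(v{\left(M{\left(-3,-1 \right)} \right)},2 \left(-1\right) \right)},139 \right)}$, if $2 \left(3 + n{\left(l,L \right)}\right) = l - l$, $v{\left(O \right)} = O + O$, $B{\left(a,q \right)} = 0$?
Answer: $-5343$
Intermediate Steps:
$v{\left(O \right)} = 2 O$
$n{\left(l,L \right)} = -3$ ($n{\left(l,L \right)} = -3 + \frac{l - l}{2} = -3 + \frac{1}{2} \cdot 0 = -3 + 0 = -3$)
$g{\left(D,k \right)} = 0$ ($g{\left(D,k \right)} = 0 \left(- 5 \left(-4 + D\right)\right) + 0 = 0 \left(20 - 5 D\right) + 0 = 0 + 0 = 0$)
$-5343 + g{\left(n{\left(v{\left(M{\left(-3,-1 \right)} \right)},2 \left(-1\right) \right)},139 \right)} = -5343 + 0 = -5343$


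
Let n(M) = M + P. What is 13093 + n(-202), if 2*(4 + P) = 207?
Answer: 25981/2 ≈ 12991.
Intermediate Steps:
P = 199/2 (P = -4 + (½)*207 = -4 + 207/2 = 199/2 ≈ 99.500)
n(M) = 199/2 + M (n(M) = M + 199/2 = 199/2 + M)
13093 + n(-202) = 13093 + (199/2 - 202) = 13093 - 205/2 = 25981/2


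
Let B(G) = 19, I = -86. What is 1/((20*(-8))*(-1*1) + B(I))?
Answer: 1/179 ≈ 0.0055866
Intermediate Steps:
1/((20*(-8))*(-1*1) + B(I)) = 1/((20*(-8))*(-1*1) + 19) = 1/(-160*(-1) + 19) = 1/(160 + 19) = 1/179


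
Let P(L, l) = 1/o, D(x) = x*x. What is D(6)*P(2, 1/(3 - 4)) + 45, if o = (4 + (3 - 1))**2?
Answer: 46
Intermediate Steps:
D(x) = x**2
o = 36 (o = (4 + 2)**2 = 6**2 = 36)
P(L, l) = 1/36
D(6)*P(2, 1/(3 - 4)) + 45 = 6**2*(1/36) + 45 = 36*(1/36) + 45 = 1 + 45 = 46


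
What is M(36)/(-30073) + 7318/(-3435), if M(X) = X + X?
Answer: -220321534/103300755 ≈ -2.1328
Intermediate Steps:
M(X) = 2*X
M(36)/(-30073) + 7318/(-3435) = (2*36)/(-30073) + 7318/(-3435) = 72*(-1/30073) + 7318*(-1/3435) = -72/30073 - 7318/3435 = -220321534/103300755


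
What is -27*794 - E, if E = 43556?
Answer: -64994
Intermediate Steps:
-27*794 - E = -27*794 - 1*43556 = -21438 - 43556 = -64994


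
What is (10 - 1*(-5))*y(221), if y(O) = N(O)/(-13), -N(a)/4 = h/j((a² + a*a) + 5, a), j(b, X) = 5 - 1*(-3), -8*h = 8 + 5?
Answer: -15/16 ≈ -0.93750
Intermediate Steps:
h = -13/8 (h = -(8 + 5)/8 = -⅛*13 = -13/8 ≈ -1.6250)
j(b, X) = 8 (j(b, X) = 5 + 3 = 8)
N(a) = 13/16 (N(a) = -(-13)/(2*8) = -4*(-13/64) = 13/16)
y(O) = -1/16 (y(O) = (13/16)/(-13) = (13/16)*(-1/13) = -1/16)
(10 - 1*(-5))*y(221) = (10 - 1*(-5))*(-1/16) = (10 + 5)*(-1/16) = 15*(-1/16) = -15/16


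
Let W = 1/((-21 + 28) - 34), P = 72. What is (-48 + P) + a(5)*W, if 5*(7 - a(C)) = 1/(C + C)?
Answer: 32051/1350 ≈ 23.741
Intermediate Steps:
a(C) = 7 - 1/(10*C) (a(C) = 7 - 1/(5*(C + C)) = 7 - 1/(2*C)/5 = 7 - 1/(10*C))
W = -1/27 (W = 1/(7 - 34) = 1/(-27) = -1/27 ≈ -0.037037)
(-48 + P) + a(5)*W = (-48 + 72) + (7 - 1/10/5)*(-1/27) = 24 + (7 - 1/10*1/5)*(-1/27) = 24 + (7 - 1/50)*(-1/27) = 24 + (349/50)*(-1/27) = 24 - 349/1350 = 32051/1350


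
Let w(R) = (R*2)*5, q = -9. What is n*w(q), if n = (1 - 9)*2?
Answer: 1440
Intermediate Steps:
w(R) = 10*R (w(R) = (2*R)*5 = 10*R)
n = -16 (n = -8*2 = -16)
n*w(q) = -160*(-9) = -16*(-90) = 1440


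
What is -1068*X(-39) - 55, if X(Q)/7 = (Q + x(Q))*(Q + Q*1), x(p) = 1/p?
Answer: -22756999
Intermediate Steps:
X(Q) = 14*Q*(Q + 1/Q) (X(Q) = 7*((Q + 1/Q)*(Q + Q*1)) = 7*((Q + 1/Q)*(Q + Q)) = 7*((Q + 1/Q)*(2*Q)) = 7*(2*Q*(Q + 1/Q)) = 14*Q*(Q + 1/Q))
-1068*X(-39) - 55 = -1068*(14 + 14*(-39)²) - 55 = -1068*(14 + 14*1521) - 55 = -1068*(14 + 21294) - 55 = -1068*21308 - 55 = -22756944 - 55 = -22756999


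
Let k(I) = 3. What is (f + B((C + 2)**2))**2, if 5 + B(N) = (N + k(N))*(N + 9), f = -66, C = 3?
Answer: 776161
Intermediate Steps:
B(N) = -5 + (3 + N)*(9 + N) (B(N) = -5 + (N + 3)*(N + 9) = -5 + (3 + N)*(9 + N))
(f + B((C + 2)**2))**2 = (-66 + (22 + ((3 + 2)**2)**2 + 12*(3 + 2)**2))**2 = (-66 + (22 + (5**2)**2 + 12*5**2))**2 = (-66 + (22 + 25**2 + 12*25))**2 = (-66 + (22 + 625 + 300))**2 = (-66 + 947)**2 = 881**2 = 776161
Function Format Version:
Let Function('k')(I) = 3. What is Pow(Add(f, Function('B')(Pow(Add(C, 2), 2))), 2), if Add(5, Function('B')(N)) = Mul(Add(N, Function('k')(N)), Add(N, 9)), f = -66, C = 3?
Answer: 776161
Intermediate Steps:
Function('B')(N) = Add(-5, Mul(Add(3, N), Add(9, N))) (Function('B')(N) = Add(-5, Mul(Add(N, 3), Add(N, 9))) = Add(-5, Mul(Add(3, N), Add(9, N))))
Pow(Add(f, Function('B')(Pow(Add(C, 2), 2))), 2) = Pow(Add(-66, Add(22, Pow(Pow(Add(3, 2), 2), 2), Mul(12, Pow(Add(3, 2), 2)))), 2) = Pow(Add(-66, Add(22, Pow(Pow(5, 2), 2), Mul(12, Pow(5, 2)))), 2) = Pow(Add(-66, Add(22, Pow(25, 2), Mul(12, 25))), 2) = Pow(Add(-66, Add(22, 625, 300)), 2) = Pow(Add(-66, 947), 2) = Pow(881, 2) = 776161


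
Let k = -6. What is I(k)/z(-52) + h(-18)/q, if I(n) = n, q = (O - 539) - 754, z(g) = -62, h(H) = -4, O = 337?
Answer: 748/7409 ≈ 0.10096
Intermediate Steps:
q = -956 (q = (337 - 539) - 754 = -202 - 754 = -956)
I(k)/z(-52) + h(-18)/q = -6/(-62) - 4/(-956) = -6*(-1/62) - 4*(-1/956) = 3/31 + 1/239 = 748/7409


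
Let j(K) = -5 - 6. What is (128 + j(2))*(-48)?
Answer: -5616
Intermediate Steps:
j(K) = -11
(128 + j(2))*(-48) = (128 - 11)*(-48) = 117*(-48) = -5616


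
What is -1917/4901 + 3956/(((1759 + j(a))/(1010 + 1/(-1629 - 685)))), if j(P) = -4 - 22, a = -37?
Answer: 1742522902805/755915537 ≈ 2305.2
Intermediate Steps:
j(P) = -26
-1917/4901 + 3956/(((1759 + j(a))/(1010 + 1/(-1629 - 685)))) = -1917/4901 + 3956/(((1759 - 26)/(1010 + 1/(-1629 - 685)))) = -1917*1/4901 + 3956/((1733/(1010 + 1/(-2314)))) = -1917/4901 + 3956/((1733/(1010 - 1/2314))) = -1917/4901 + 3956/((1733/(2337139/2314))) = -1917/4901 + 3956/((1733*(2314/2337139))) = -1917/4901 + 3956/(4010162/2337139) = -1917/4901 + 3956*(2337139/4010162) = -1917/4901 + 4622860942/2005081 = 1742522902805/755915537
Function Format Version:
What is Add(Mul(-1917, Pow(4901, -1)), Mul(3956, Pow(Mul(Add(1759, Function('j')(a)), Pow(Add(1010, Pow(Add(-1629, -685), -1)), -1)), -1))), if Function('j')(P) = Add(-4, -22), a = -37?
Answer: Rational(1742522902805, 755915537) ≈ 2305.2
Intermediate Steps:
Function('j')(P) = -26
Add(Mul(-1917, Pow(4901, -1)), Mul(3956, Pow(Mul(Add(1759, Function('j')(a)), Pow(Add(1010, Pow(Add(-1629, -685), -1)), -1)), -1))) = Add(Mul(-1917, Pow(4901, -1)), Mul(3956, Pow(Mul(Add(1759, -26), Pow(Add(1010, Pow(Add(-1629, -685), -1)), -1)), -1))) = Add(Mul(-1917, Rational(1, 4901)), Mul(3956, Pow(Mul(1733, Pow(Add(1010, Pow(-2314, -1)), -1)), -1))) = Add(Rational(-1917, 4901), Mul(3956, Pow(Mul(1733, Pow(Add(1010, Rational(-1, 2314)), -1)), -1))) = Add(Rational(-1917, 4901), Mul(3956, Pow(Mul(1733, Pow(Rational(2337139, 2314), -1)), -1))) = Add(Rational(-1917, 4901), Mul(3956, Pow(Mul(1733, Rational(2314, 2337139)), -1))) = Add(Rational(-1917, 4901), Mul(3956, Pow(Rational(4010162, 2337139), -1))) = Add(Rational(-1917, 4901), Mul(3956, Rational(2337139, 4010162))) = Add(Rational(-1917, 4901), Rational(4622860942, 2005081)) = Rational(1742522902805, 755915537)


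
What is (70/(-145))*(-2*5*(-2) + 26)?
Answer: -644/29 ≈ -22.207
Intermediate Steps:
(70/(-145))*(-2*5*(-2) + 26) = (70*(-1/145))*(-10*(-2) + 26) = -14*(20 + 26)/29 = -14/29*46 = -644/29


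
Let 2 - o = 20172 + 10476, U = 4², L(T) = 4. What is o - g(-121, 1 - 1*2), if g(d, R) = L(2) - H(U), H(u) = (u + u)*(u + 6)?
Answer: -29946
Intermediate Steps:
U = 16
H(u) = 2*u*(6 + u) (H(u) = (2*u)*(6 + u) = 2*u*(6 + u))
g(d, R) = -700 (g(d, R) = 4 - 2*16*(6 + 16) = 4 - 2*16*22 = 4 - 1*704 = 4 - 704 = -700)
o = -30646 (o = 2 - (20172 + 10476) = 2 - 1*30648 = 2 - 30648 = -30646)
o - g(-121, 1 - 1*2) = -30646 - 1*(-700) = -30646 + 700 = -29946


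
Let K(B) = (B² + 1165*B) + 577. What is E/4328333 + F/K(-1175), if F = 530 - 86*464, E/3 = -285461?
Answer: -180980416783/53355360891 ≈ -3.3920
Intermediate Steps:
E = -856383 (E = 3*(-285461) = -856383)
K(B) = 577 + B² + 1165*B
F = -39374 (F = 530 - 39904 = -39374)
E/4328333 + F/K(-1175) = -856383/4328333 - 39374/(577 + (-1175)² + 1165*(-1175)) = -856383*1/4328333 - 39374/(577 + 1380625 - 1368875) = -856383/4328333 - 39374/12327 = -180980416783/53355360891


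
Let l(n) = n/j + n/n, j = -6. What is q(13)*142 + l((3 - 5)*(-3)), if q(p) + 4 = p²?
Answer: 23430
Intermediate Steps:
l(n) = 1 - n/6 (l(n) = n/(-6) + n/n = n*(-⅙) + 1 = -n/6 + 1 = 1 - n/6)
q(p) = -4 + p²
q(13)*142 + l((3 - 5)*(-3)) = (-4 + 13²)*142 + (1 - (3 - 5)*(-3)/6) = (-4 + 169)*142 + (1 - (-1)*(-3)/3) = 165*142 + (1 - ⅙*6) = 23430 + (1 - 1) = 23430 + 0 = 23430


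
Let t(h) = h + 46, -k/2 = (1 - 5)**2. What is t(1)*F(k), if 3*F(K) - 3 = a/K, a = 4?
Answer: 1081/24 ≈ 45.042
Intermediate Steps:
k = -32 (k = -2*(1 - 5)**2 = -2*(-4)**2 = -2*16 = -32)
F(K) = 1 + 4/(3*K) (F(K) = 1 + (4/K)/3 = 1 + 4/(3*K))
t(h) = 46 + h
t(1)*F(k) = (46 + 1)*((4/3 - 32)/(-32)) = 47*(-1/32*(-92/3)) = 47*(23/24) = 1081/24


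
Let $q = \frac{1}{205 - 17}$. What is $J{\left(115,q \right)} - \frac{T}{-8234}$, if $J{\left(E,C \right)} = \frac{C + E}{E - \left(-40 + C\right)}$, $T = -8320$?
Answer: $- \frac{10734861}{39988421} \approx -0.26845$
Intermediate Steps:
$q = \frac{1}{188} \approx 0.0053191$
$J{\left(E,C \right)} = \frac{C + E}{40 + E - C}$
$J{\left(115,q \right)} - \frac{T}{-8234} = \frac{\frac{1}{188} + 115}{40 + 115 - \frac{1}{188}} - - \frac{8320}{-8234} = \frac{1}{40 + 115 - \frac{1}{188}} \cdot \frac{21621}{188} - \left(-8320\right) \left(- \frac{1}{8234}\right) = \frac{1}{\frac{29139}{188}} \cdot \frac{21621}{188} - \frac{4160}{4117} = \frac{188}{29139} \cdot \frac{21621}{188} - \frac{4160}{4117} = \frac{7207}{9713} - \frac{4160}{4117} = - \frac{10734861}{39988421}$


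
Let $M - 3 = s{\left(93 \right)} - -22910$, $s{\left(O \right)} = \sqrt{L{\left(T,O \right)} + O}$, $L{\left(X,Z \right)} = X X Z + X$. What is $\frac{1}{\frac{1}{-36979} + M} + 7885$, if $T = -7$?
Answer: $\frac{5660725475718870427659}{717910646085804713} - \frac{1367446441 \sqrt{4643}}{717910646085804713} \approx 7885.0$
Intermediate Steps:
$L{\left(X,Z \right)} = X + Z X^{2}$ ($L{\left(X,Z \right)} = X^{2} Z + X = Z X^{2} + X = X + Z X^{2}$)
$s{\left(O \right)} = \sqrt{-7 + 50 O}$ ($s{\left(O \right)} = \sqrt{- 7 \left(1 - 7 O\right) + O} = \sqrt{\left(-7 + 49 O\right) + O} = \sqrt{-7 + 50 O}$)
$M = 22913 + \sqrt{4643}$ ($M = 3 + \left(\sqrt{-7 + 50 \cdot 93} - -22910\right) = 3 + \left(\sqrt{-7 + 4650} + 22910\right) = 3 + \left(\sqrt{4643} + 22910\right) = 3 + \left(22910 + \sqrt{4643}\right) = 22913 + \sqrt{4643} \approx 22981.0$)
$\frac{1}{\frac{1}{-36979} + M} + 7885 = \frac{1}{\frac{1}{-36979} + \left(22913 + \sqrt{4643}\right)} + 7885 = \frac{1}{- \frac{1}{36979} + \left(22913 + \sqrt{4643}\right)} + 7885 = \frac{1}{\frac{847299826}{36979} + \sqrt{4643}} + 7885 = 7885 + \frac{1}{\frac{847299826}{36979} + \sqrt{4643}}$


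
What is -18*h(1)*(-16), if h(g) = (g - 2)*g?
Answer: -288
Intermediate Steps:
h(g) = g*(-2 + g) (h(g) = (-2 + g)*g = g*(-2 + g))
-18*h(1)*(-16) = -18*(-2 + 1)*(-16) = -18*(-1)*(-16) = 18*(-16) = -288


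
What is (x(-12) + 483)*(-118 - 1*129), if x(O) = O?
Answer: -116337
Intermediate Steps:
(x(-12) + 483)*(-118 - 1*129) = (-12 + 483)*(-118 - 1*129) = 471*(-118 - 129) = 471*(-247) = -116337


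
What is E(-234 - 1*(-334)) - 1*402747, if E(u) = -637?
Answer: -403384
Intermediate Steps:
E(-234 - 1*(-334)) - 1*402747 = -637 - 1*402747 = -637 - 402747 = -403384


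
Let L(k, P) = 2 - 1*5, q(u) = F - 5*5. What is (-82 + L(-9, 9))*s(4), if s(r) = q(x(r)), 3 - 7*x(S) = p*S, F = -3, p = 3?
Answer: 2380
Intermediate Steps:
x(S) = 3/7 - 3*S/7
q(u) = -28 (q(u) = -3 - 5*5 = -3 - 25 = -28)
L(k, P) = -3 (L(k, P) = 2 - 5 = -3)
s(r) = -28
(-82 + L(-9, 9))*s(4) = (-82 - 3)*(-28) = -85*(-28) = 2380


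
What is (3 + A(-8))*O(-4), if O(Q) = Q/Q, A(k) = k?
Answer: -5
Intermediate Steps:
O(Q) = 1
(3 + A(-8))*O(-4) = (3 - 8)*1 = -5*1 = -5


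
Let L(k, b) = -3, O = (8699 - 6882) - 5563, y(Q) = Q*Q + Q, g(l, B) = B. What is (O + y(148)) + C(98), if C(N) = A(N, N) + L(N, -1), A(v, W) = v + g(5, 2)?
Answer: 18403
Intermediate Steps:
y(Q) = Q + Q² (y(Q) = Q² + Q = Q + Q²)
O = -3746 (O = 1817 - 5563 = -3746)
A(v, W) = 2 + v (A(v, W) = v + 2 = 2 + v)
C(N) = -1 + N (C(N) = (2 + N) - 3 = -1 + N)
(O + y(148)) + C(98) = (-3746 + 148*(1 + 148)) + (-1 + 98) = (-3746 + 148*149) + 97 = (-3746 + 22052) + 97 = 18306 + 97 = 18403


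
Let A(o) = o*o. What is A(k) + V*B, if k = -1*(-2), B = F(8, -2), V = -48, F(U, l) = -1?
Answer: 52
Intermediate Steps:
B = -1
k = 2
A(o) = o²
A(k) + V*B = 2² - 48*(-1) = 4 + 48 = 52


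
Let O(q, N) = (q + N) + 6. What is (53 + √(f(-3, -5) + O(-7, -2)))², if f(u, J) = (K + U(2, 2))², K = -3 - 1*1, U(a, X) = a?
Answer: 2916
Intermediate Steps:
K = -4 (K = -3 - 1 = -4)
O(q, N) = 6 + N + q (O(q, N) = (N + q) + 6 = 6 + N + q)
f(u, J) = 4 (f(u, J) = (-4 + 2)² = (-2)² = 4)
(53 + √(f(-3, -5) + O(-7, -2)))² = (53 + √(4 + (6 - 2 - 7)))² = (53 + √(4 - 3))² = (53 + √1)² = (53 + 1)² = 54² = 2916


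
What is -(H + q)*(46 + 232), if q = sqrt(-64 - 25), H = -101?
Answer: 28078 - 278*I*sqrt(89) ≈ 28078.0 - 2622.6*I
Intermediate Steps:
q = I*sqrt(89) (q = sqrt(-89) = I*sqrt(89) ≈ 9.434*I)
-(H + q)*(46 + 232) = -(-101 + I*sqrt(89))*(46 + 232) = -(-101 + I*sqrt(89))*278 = -(-28078 + 278*I*sqrt(89)) = 28078 - 278*I*sqrt(89)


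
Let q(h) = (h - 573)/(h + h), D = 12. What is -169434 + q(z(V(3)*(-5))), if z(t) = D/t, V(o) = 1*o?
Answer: -1352603/8 ≈ -1.6908e+5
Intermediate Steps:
V(o) = o
z(t) = 12/t
q(h) = (-573 + h)/(2*h) (q(h) = (-573 + h)/((2*h)) = (-573 + h)*(1/(2*h)) = (-573 + h)/(2*h))
-169434 + q(z(V(3)*(-5))) = -169434 + (-573 + 12/((3*(-5))))/(2*((12/((3*(-5)))))) = -169434 + (-573 + 12/(-15))/(2*((12/(-15)))) = -169434 + (-573 + 12*(-1/15))/(2*((12*(-1/15)))) = -169434 + (-573 - 4/5)/(2*(-4/5)) = -169434 + (1/2)*(-5/4)*(-2869/5) = -169434 + 2869/8 = -1352603/8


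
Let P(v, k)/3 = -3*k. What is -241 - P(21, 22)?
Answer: -43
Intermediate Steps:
P(v, k) = -9*k (P(v, k) = 3*(-3*k) = -9*k)
-241 - P(21, 22) = -241 - (-9)*22 = -241 - 1*(-198) = -241 + 198 = -43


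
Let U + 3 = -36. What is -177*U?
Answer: 6903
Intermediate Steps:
U = -39 (U = -3 - 36 = -39)
-177*U = -177*(-39) = 6903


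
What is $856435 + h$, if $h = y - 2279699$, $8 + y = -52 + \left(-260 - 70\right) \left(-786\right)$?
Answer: $-1163944$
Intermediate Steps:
$y = 259320$ ($y = -8 - \left(52 - \left(-260 - 70\right) \left(-786\right)\right) = -8 - -259328 = -8 + \left(-52 + 259380\right) = -8 + 259328 = 259320$)
$h = -2020379$ ($h = 259320 - 2279699 = -2020379$)
$856435 + h = 856435 - 2020379 = -1163944$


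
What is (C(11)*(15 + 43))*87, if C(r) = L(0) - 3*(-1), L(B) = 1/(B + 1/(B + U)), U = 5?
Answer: 40368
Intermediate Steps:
L(B) = 1/(B + 1/(5 + B)) (L(B) = 1/(B + 1/(B + 5)) = 1/(B + 1/(5 + B)))
C(r) = 8 (C(r) = (5 + 0)/(1 + 0**2 + 5*0) - 3*(-1) = 5/(1 + 0 + 0) + 3 = 5/1 + 3 = 1*5 + 3 = 5 + 3 = 8)
(C(11)*(15 + 43))*87 = (8*(15 + 43))*87 = (8*58)*87 = 464*87 = 40368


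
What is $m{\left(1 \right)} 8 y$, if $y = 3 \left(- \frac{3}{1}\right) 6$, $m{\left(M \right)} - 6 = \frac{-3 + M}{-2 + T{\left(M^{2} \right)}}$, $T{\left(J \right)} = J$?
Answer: $-3456$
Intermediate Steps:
$m{\left(M \right)} = 6 + \frac{-3 + M}{-2 + M^{2}}$
$y = -54$ ($y = 3 \left(\left(-3\right) 1\right) 6 = 3 \left(-3\right) 6 = \left(-9\right) 6 = -54$)
$m{\left(1 \right)} 8 y = \frac{-15 + 1 + 6 \cdot 1^{2}}{-2 + 1^{2}} \cdot 8 \left(-54\right) = \frac{-15 + 1 + 6 \cdot 1}{-2 + 1} \cdot 8 \left(-54\right) = \frac{-15 + 1 + 6}{-1} \cdot 8 \left(-54\right) = \left(-1\right) \left(-8\right) 8 \left(-54\right) = 8 \cdot 8 \left(-54\right) = 64 \left(-54\right) = -3456$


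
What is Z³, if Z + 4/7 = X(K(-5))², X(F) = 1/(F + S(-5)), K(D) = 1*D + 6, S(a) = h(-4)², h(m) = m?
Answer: -1516910949/8279186167 ≈ -0.18322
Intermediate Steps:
S(a) = 16 (S(a) = (-4)² = 16)
K(D) = 6 + D (K(D) = D + 6 = 6 + D)
X(F) = 1/(16 + F) (X(F) = 1/(F + 16) = 1/(16 + F))
Z = -1149/2023 (Z = -4/7 + (1/(16 + (6 - 5)))² = -4/7 + (1/(16 + 1))² = -4/7 + (1/17)² = -4/7 + 1/289 = -1149/2023 ≈ -0.56797)
Z³ = (-1149/2023)³ = -1516910949/8279186167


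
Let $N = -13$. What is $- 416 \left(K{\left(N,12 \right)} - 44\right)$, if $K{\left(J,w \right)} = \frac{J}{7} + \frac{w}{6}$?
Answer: $\frac{127712}{7} \approx 18245.0$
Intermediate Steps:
$K{\left(J,w \right)} = \frac{w}{6} + \frac{J}{7}$ ($K{\left(J,w \right)} = J \frac{1}{7} + w \frac{1}{6} = \frac{J}{7} + \frac{w}{6} = \frac{w}{6} + \frac{J}{7}$)
$- 416 \left(K{\left(N,12 \right)} - 44\right) = - 416 \left(\left(\frac{1}{6} \cdot 12 + \frac{1}{7} \left(-13\right)\right) - 44\right) = - 416 \left(\left(2 - \frac{13}{7}\right) - 44\right) = - 416 \left(\frac{1}{7} - 44\right) = \left(-416\right) \left(- \frac{307}{7}\right) = \frac{127712}{7}$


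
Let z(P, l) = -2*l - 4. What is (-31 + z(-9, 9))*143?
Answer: -7579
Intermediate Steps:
z(P, l) = -4 - 2*l
(-31 + z(-9, 9))*143 = (-31 + (-4 - 2*9))*143 = (-31 + (-4 - 18))*143 = (-31 - 22)*143 = -53*143 = -7579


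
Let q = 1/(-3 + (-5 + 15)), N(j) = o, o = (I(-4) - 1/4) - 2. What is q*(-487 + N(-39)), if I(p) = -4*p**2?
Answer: -2213/28 ≈ -79.036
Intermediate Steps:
o = -265/4 (o = (-4*(-4)**2 - 1/4) - 2 = (-4*16 - 1*1/4) - 2 = (-64 - 1/4) - 2 = -257/4 - 2 = -265/4 ≈ -66.250)
N(j) = -265/4
q = 1/7 (q = 1/(-3 + 10) = 1/7 ≈ 0.14286)
q*(-487 + N(-39)) = (-487 - 265/4)/7 = (1/7)*(-2213/4) = -2213/28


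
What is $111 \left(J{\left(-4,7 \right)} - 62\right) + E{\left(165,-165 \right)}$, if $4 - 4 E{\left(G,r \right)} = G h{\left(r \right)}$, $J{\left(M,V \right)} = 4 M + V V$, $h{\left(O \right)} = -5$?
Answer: $- \frac{12047}{4} \approx -3011.8$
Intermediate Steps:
$J{\left(M,V \right)} = V^{2} + 4 M$ ($J{\left(M,V \right)} = 4 M + V^{2} = V^{2} + 4 M$)
$E{\left(G,r \right)} = 1 + \frac{5 G}{4}$ ($E{\left(G,r \right)} = 1 - \frac{G \left(-5\right)}{4} = 1 - \frac{\left(-5\right) G}{4} = 1 + \frac{5 G}{4}$)
$111 \left(J{\left(-4,7 \right)} - 62\right) + E{\left(165,-165 \right)} = 111 \left(\left(7^{2} + 4 \left(-4\right)\right) - 62\right) + \left(1 + \frac{5}{4} \cdot 165\right) = 111 \left(\left(49 - 16\right) - 62\right) + \left(1 + \frac{825}{4}\right) = 111 \left(33 - 62\right) + \frac{829}{4} = 111 \left(-29\right) + \frac{829}{4} = -3219 + \frac{829}{4} = - \frac{12047}{4}$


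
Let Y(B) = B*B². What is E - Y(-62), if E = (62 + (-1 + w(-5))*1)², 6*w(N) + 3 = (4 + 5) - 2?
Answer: 2179177/9 ≈ 2.4213e+5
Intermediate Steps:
Y(B) = B³
w(N) = ⅔ (w(N) = -½ + ((4 + 5) - 2)/6 = -½ + (9 - 2)/6 = -½ + (⅙)*7 = -½ + 7/6 = ⅔)
E = 34225/9 (E = (62 + (-1 + ⅔)*1)² = (62 - ⅓*1)² = (62 - ⅓)² = (185/3)² = 34225/9 ≈ 3802.8)
E - Y(-62) = 34225/9 - 1*(-62)³ = 34225/9 - 1*(-238328) = 34225/9 + 238328 = 2179177/9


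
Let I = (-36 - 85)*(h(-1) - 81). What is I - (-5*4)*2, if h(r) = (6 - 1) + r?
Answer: 9357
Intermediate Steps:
h(r) = 5 + r
I = 9317 (I = (-36 - 85)*((5 - 1) - 81) = -121*(4 - 81) = -121*(-77) = 9317)
I - (-5*4)*2 = 9317 - (-5*4)*2 = 9317 - (-20)*2 = 9317 - 1*(-40) = 9317 + 40 = 9357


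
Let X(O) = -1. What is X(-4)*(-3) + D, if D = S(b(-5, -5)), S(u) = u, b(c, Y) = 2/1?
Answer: 5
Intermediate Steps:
b(c, Y) = 2 (b(c, Y) = 2*1 = 2)
D = 2
X(-4)*(-3) + D = -1*(-3) + 2 = 3 + 2 = 5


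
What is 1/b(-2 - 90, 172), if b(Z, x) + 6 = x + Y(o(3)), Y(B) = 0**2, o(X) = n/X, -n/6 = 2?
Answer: 1/166 ≈ 0.0060241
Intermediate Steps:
n = -12 (n = -6*2 = -12)
o(X) = -12/X
Y(B) = 0
b(Z, x) = -6 + x (b(Z, x) = -6 + (x + 0) = -6 + x)
1/b(-2 - 90, 172) = 1/(-6 + 172) = 1/166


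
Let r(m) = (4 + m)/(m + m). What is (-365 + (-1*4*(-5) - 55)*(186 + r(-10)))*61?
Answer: -840031/2 ≈ -4.2002e+5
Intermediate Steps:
r(m) = (4 + m)/(2*m) (r(m) = (4 + m)/((2*m)) = (4 + m)*(1/(2*m)) = (4 + m)/(2*m))
(-365 + (-1*4*(-5) - 55)*(186 + r(-10)))*61 = (-365 + (-1*4*(-5) - 55)*(186 + (1/2)*(4 - 10)/(-10)))*61 = (-365 + (-4*(-5) - 55)*(186 + (1/2)*(-1/10)*(-6)))*61 = (-365 + (20 - 55)*(186 + 3/10))*61 = (-365 - 35*1863/10)*61 = (-365 - 13041/2)*61 = -13771/2*61 = -840031/2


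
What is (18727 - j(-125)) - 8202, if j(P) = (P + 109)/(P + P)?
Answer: 1315617/125 ≈ 10525.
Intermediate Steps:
j(P) = (109 + P)/(2*P) (j(P) = (109 + P)/((2*P)) = (109 + P)*(1/(2*P)) = (109 + P)/(2*P))
(18727 - j(-125)) - 8202 = (18727 - (109 - 125)/(2*(-125))) - 8202 = (18727 - (-1)*(-16)/(2*125)) - 8202 = (18727 - 1*8/125) - 8202 = (18727 - 8/125) - 8202 = 2340867/125 - 8202 = 1315617/125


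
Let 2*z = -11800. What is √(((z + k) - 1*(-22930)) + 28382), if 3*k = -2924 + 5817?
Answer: 373*√3/3 ≈ 215.35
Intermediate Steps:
k = 2893/3 (k = (-2924 + 5817)/3 = (⅓)*2893 = 2893/3 ≈ 964.33)
z = -5900 (z = (½)*(-11800) = -5900)
√(((z + k) - 1*(-22930)) + 28382) = √(((-5900 + 2893/3) - 1*(-22930)) + 28382) = √((-14807/3 + 22930) + 28382) = √(53983/3 + 28382) = √(139129/3) = 373*√3/3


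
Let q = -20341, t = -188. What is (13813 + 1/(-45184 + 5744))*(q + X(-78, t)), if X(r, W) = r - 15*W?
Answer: -9587666269681/39440 ≈ -2.4310e+8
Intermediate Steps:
(13813 + 1/(-45184 + 5744))*(q + X(-78, t)) = (13813 + 1/(-45184 + 5744))*(-20341 + (-78 - 15*(-188))) = (13813 + 1/(-39440))*(-20341 + (-78 + 2820)) = (13813 - 1/39440)*(-20341 + 2742) = (544784719/39440)*(-17599) = -9587666269681/39440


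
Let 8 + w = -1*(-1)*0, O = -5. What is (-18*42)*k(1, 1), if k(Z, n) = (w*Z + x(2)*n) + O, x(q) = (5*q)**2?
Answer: -65772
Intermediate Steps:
x(q) = 25*q**2
w = -8 (w = -8 - 1*(-1)*0 = -8 + 1*0 = -8 + 0 = -8)
k(Z, n) = -5 - 8*Z + 100*n (k(Z, n) = (-8*Z + (25*2**2)*n) - 5 = (-8*Z + (25*4)*n) - 5 = (-8*Z + 100*n) - 5 = -5 - 8*Z + 100*n)
(-18*42)*k(1, 1) = (-18*42)*(-5 - 8*1 + 100*1) = -756*(-5 - 8 + 100) = -756*87 = -65772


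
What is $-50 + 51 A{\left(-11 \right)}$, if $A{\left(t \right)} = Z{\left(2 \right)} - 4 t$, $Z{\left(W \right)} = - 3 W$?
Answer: $1888$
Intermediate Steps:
$A{\left(t \right)} = -6 - 4 t$ ($A{\left(t \right)} = \left(-3\right) 2 - 4 t = -6 - 4 t$)
$-50 + 51 A{\left(-11 \right)} = -50 + 51 \left(-6 - -44\right) = -50 + 51 \left(-6 + 44\right) = -50 + 51 \cdot 38 = -50 + 1938 = 1888$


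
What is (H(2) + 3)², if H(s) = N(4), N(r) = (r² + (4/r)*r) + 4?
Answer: 729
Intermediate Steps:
N(r) = 8 + r² (N(r) = (r² + 4) + 4 = (4 + r²) + 4 = 8 + r²)
H(s) = 24 (H(s) = 8 + 4² = 8 + 16 = 24)
(H(2) + 3)² = (24 + 3)² = 27² = 729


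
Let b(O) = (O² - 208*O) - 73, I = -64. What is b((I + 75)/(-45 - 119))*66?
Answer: -52405815/13448 ≈ -3896.9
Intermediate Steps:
b(O) = -73 + O² - 208*O
b((I + 75)/(-45 - 119))*66 = (-73 + ((-64 + 75)/(-45 - 119))² - 208*(-64 + 75)/(-45 - 119))*66 = (-73 + (11/(-164))² - 2288/(-164))*66 = (-73 + (11*(-1/164))² - 2288*(-1)/164)*66 = (-73 + (-11/164)² - 208*(-11/164))*66 = (-73 + 121/26896 + 572/41)*66 = -1588055/26896*66 = -52405815/13448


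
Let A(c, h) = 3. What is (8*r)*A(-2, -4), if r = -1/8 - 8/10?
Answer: -111/5 ≈ -22.200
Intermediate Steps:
r = -37/40 (r = -1*⅛ - 8*⅒ = -⅛ - ⅘ = -37/40 ≈ -0.92500)
(8*r)*A(-2, -4) = (8*(-37/40))*3 = -37/5*3 = -111/5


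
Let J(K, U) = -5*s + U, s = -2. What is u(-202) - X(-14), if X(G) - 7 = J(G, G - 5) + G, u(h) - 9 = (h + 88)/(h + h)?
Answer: 5107/202 ≈ 25.282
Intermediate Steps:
J(K, U) = 10 + U (J(K, U) = -5*(-2) + U = 10 + U)
u(h) = 9 + (88 + h)/(2*h) (u(h) = 9 + (h + 88)/(h + h) = 9 + (88 + h)/((2*h)) = 9 + (88 + h)*(1/(2*h)) = 9 + (88 + h)/(2*h))
X(G) = 12 + 2*G (X(G) = 7 + ((10 + (G - 5)) + G) = 7 + ((10 + (-5 + G)) + G) = 7 + ((5 + G) + G) = 7 + (5 + 2*G) = 12 + 2*G)
u(-202) - X(-14) = (19/2 + 44/(-202)) - (12 + 2*(-14)) = (19/2 + 44*(-1/202)) - (12 - 28) = (19/2 - 22/101) - 1*(-16) = 1875/202 + 16 = 5107/202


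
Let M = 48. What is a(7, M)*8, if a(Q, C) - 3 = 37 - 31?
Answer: 72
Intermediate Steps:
a(Q, C) = 9 (a(Q, C) = 3 + (37 - 31) = 3 + 6 = 9)
a(7, M)*8 = 9*8 = 72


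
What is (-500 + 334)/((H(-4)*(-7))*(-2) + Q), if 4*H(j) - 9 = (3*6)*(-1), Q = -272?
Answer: 332/607 ≈ 0.54695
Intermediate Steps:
H(j) = -9/4 (H(j) = 9/4 + ((3*6)*(-1))/4 = 9/4 + (18*(-1))/4 = 9/4 + (1/4)*(-18) = 9/4 - 9/2 = -9/4)
(-500 + 334)/((H(-4)*(-7))*(-2) + Q) = (-500 + 334)/(-9/4*(-7)*(-2) - 272) = -166/((63/4)*(-2) - 272) = -166/(-63/2 - 272) = -166/(-607/2) = -166*(-2/607) = 332/607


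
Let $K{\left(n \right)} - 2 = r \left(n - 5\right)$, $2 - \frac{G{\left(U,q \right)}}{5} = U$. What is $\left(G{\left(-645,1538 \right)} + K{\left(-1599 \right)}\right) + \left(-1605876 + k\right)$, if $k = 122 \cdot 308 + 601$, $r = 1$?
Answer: $-1566066$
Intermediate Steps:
$G{\left(U,q \right)} = 10 - 5 U$
$k = 38177$ ($k = 37576 + 601 = 38177$)
$K{\left(n \right)} = -3 + n$ ($K{\left(n \right)} = 2 + 1 \left(n - 5\right) = 2 + 1 \left(-5 + n\right) = 2 + \left(-5 + n\right) = -3 + n$)
$\left(G{\left(-645,1538 \right)} + K{\left(-1599 \right)}\right) + \left(-1605876 + k\right) = \left(\left(10 - -3225\right) - 1602\right) + \left(-1605876 + 38177\right) = \left(\left(10 + 3225\right) - 1602\right) - 1567699 = \left(3235 - 1602\right) - 1567699 = 1633 - 1567699 = -1566066$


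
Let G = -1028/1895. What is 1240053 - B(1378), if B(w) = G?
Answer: 2349901463/1895 ≈ 1.2401e+6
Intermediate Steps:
G = -1028/1895 (G = -1028*1/1895 = -1028/1895 ≈ -0.54248)
B(w) = -1028/1895
1240053 - B(1378) = 1240053 - 1*(-1028/1895) = 1240053 + 1028/1895 = 2349901463/1895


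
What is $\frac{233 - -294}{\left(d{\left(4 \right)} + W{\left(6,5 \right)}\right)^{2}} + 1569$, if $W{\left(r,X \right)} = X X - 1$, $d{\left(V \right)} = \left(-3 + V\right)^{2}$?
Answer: $\frac{981152}{625} \approx 1569.8$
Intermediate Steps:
$W{\left(r,X \right)} = -1 + X^{2}$ ($W{\left(r,X \right)} = X^{2} - 1 = -1 + X^{2}$)
$\frac{233 - -294}{\left(d{\left(4 \right)} + W{\left(6,5 \right)}\right)^{2}} + 1569 = \frac{233 - -294}{\left(\left(-3 + 4\right)^{2} - \left(1 - 5^{2}\right)\right)^{2}} + 1569 = \frac{233 + 294}{\left(1^{2} + \left(-1 + 25\right)\right)^{2}} + 1569 = \frac{527}{\left(1 + 24\right)^{2}} + 1569 = \frac{527}{25^{2}} + 1569 = \frac{527}{625} + 1569 = \frac{981152}{625}$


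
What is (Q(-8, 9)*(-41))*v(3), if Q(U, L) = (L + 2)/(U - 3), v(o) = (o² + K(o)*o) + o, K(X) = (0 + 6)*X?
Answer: 2706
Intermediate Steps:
K(X) = 6*X
v(o) = o + 7*o² (v(o) = (o² + (6*o)*o) + o = (o² + 6*o²) + o = 7*o² + o = o + 7*o²)
Q(U, L) = (2 + L)/(-3 + U)
(Q(-8, 9)*(-41))*v(3) = (((2 + 9)/(-3 - 8))*(-41))*(3*(1 + 7*3)) = ((11/(-11))*(-41))*(3*(1 + 21)) = (-1/11*11*(-41))*(3*22) = -1*(-41)*66 = 41*66 = 2706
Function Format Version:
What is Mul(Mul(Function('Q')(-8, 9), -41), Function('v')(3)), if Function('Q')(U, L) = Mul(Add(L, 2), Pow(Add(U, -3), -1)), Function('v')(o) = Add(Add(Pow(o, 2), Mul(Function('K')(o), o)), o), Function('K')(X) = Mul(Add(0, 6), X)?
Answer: 2706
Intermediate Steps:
Function('K')(X) = Mul(6, X)
Function('v')(o) = Add(o, Mul(7, Pow(o, 2))) (Function('v')(o) = Add(Add(Pow(o, 2), Mul(Mul(6, o), o)), o) = Add(Add(Pow(o, 2), Mul(6, Pow(o, 2))), o) = Add(Mul(7, Pow(o, 2)), o) = Add(o, Mul(7, Pow(o, 2))))
Function('Q')(U, L) = Mul(Pow(Add(-3, U), -1), Add(2, L)) (Function('Q')(U, L) = Mul(Add(2, L), Pow(Add(-3, U), -1)) = Mul(Pow(Add(-3, U), -1), Add(2, L)))
Mul(Mul(Function('Q')(-8, 9), -41), Function('v')(3)) = Mul(Mul(Mul(Pow(Add(-3, -8), -1), Add(2, 9)), -41), Mul(3, Add(1, Mul(7, 3)))) = Mul(Mul(Mul(Pow(-11, -1), 11), -41), Mul(3, Add(1, 21))) = Mul(Mul(Mul(Rational(-1, 11), 11), -41), Mul(3, 22)) = Mul(Mul(-1, -41), 66) = Mul(41, 66) = 2706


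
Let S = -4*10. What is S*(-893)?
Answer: 35720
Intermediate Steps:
S = -40
S*(-893) = -40*(-893) = 35720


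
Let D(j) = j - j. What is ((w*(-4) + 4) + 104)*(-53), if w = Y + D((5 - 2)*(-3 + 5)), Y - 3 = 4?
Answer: -4240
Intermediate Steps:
D(j) = 0
Y = 7 (Y = 3 + 4 = 7)
w = 7 (w = 7 + 0 = 7)
((w*(-4) + 4) + 104)*(-53) = ((7*(-4) + 4) + 104)*(-53) = ((-28 + 4) + 104)*(-53) = (-24 + 104)*(-53) = 80*(-53) = -4240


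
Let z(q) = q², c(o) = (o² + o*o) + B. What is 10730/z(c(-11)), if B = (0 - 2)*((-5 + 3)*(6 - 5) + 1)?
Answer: 5365/29768 ≈ 0.18023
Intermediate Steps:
B = 2 (B = -2*(-2*1 + 1) = -2*(-2 + 1) = -2*(-1) = 2)
c(o) = 2 + 2*o² (c(o) = (o² + o*o) + 2 = (o² + o²) + 2 = 2*o² + 2 = 2 + 2*o²)
10730/z(c(-11)) = 10730/((2 + 2*(-11)²)²) = 10730/((2 + 2*121)²) = 10730/((2 + 242)²) = 10730/(244²) = 10730/59536 = 10730*(1/59536) = 5365/29768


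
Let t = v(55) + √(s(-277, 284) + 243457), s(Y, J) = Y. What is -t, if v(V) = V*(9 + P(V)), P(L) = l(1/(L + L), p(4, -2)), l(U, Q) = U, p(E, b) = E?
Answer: -991/2 - 6*√6755 ≈ -988.63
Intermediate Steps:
P(L) = 1/(2*L) (P(L) = 1/(L + L) = 1/(2*L))
v(V) = V*(9 + 1/(2*V))
t = 991/2 + 6*√6755 (t = (½ + 9*55) + √(-277 + 243457) = (½ + 495) + √243180 = 991/2 + 6*√6755 ≈ 988.63)
-t = -(991/2 + 6*√6755) = -991/2 - 6*√6755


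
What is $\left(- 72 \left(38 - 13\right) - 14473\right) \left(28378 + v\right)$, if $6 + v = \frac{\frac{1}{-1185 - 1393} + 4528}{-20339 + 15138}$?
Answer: $- \frac{6190333055306009}{13408178} \approx -4.6168 \cdot 10^{8}$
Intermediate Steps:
$v = - \frac{92122251}{13408178}$ ($v = -6 + \frac{\frac{1}{-1185 - 1393} + 4528}{-20339 + 15138} = -6 + \frac{\frac{1}{-2578} + 4528}{-5201} = -6 + \left(- \frac{1}{2578} + 4528\right) \left(- \frac{1}{5201}\right) = -6 + \frac{11673183}{2578} \left(- \frac{1}{5201}\right) = -6 - \frac{11673183}{13408178} = - \frac{92122251}{13408178} \approx -6.8706$)
$\left(- 72 \left(38 - 13\right) - 14473\right) \left(28378 + v\right) = \left(- 72 \left(38 - 13\right) - 14473\right) \left(28378 - \frac{92122251}{13408178}\right) = \left(\left(-72\right) 25 - 14473\right) \frac{380405153033}{13408178} = \left(-1800 - 14473\right) \frac{380405153033}{13408178} = \left(-16273\right) \frac{380405153033}{13408178} = - \frac{6190333055306009}{13408178}$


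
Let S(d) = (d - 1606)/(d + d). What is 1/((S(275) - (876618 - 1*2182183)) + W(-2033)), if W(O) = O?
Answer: 50/65176479 ≈ 7.6715e-7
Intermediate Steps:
S(d) = (-1606 + d)/(2*d) (S(d) = (-1606 + d)/((2*d)) = (-1606 + d)*(1/(2*d)) = (-1606 + d)/(2*d))
1/((S(275) - (876618 - 1*2182183)) + W(-2033)) = 1/(((½)*(-1606 + 275)/275 - (876618 - 1*2182183)) - 2033) = 1/(((½)*(1/275)*(-1331) - (876618 - 2182183)) - 2033) = 1/((-121/50 - 1*(-1305565)) - 2033) = 1/((-121/50 + 1305565) - 2033) = 1/(65278129/50 - 2033) = 1/(65176479/50) = 50/65176479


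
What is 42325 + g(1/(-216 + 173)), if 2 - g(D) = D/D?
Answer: 42326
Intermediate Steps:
g(D) = 1 (g(D) = 2 - D/D = 2 - 1*1 = 2 - 1 = 1)
42325 + g(1/(-216 + 173)) = 42325 + 1 = 42326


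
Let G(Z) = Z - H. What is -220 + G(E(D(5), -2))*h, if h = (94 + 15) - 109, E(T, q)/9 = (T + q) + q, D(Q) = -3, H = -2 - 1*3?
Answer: -220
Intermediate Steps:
H = -5 (H = -2 - 3 = -5)
E(T, q) = 9*T + 18*q (E(T, q) = 9*((T + q) + q) = 9*(T + 2*q) = 9*T + 18*q)
G(Z) = 5 + Z (G(Z) = Z - 1*(-5) = Z + 5 = 5 + Z)
h = 0 (h = 109 - 109 = 0)
-220 + G(E(D(5), -2))*h = -220 + (5 + (9*(-3) + 18*(-2)))*0 = -220 + (5 + (-27 - 36))*0 = -220 + (5 - 63)*0 = -220 - 58*0 = -220 + 0 = -220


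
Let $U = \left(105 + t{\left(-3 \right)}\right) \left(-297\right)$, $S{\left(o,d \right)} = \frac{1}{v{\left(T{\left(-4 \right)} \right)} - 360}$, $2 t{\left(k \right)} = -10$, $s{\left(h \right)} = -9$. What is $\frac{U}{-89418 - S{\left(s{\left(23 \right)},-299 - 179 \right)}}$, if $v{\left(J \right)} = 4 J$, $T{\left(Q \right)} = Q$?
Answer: $\frac{11167200}{33621167} \approx 0.33215$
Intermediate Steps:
$t{\left(k \right)} = -5$ ($t{\left(k \right)} = \frac{1}{2} \left(-10\right) = -5$)
$S{\left(o,d \right)} = - \frac{1}{376}$ ($S{\left(o,d \right)} = \frac{1}{4 \left(-4\right) - 360} = \frac{1}{-16 - 360} = \frac{1}{-376} = - \frac{1}{376}$)
$U = -29700$ ($U = \left(105 - 5\right) \left(-297\right) = 100 \left(-297\right) = -29700$)
$\frac{U}{-89418 - S{\left(s{\left(23 \right)},-299 - 179 \right)}} = - \frac{29700}{-89418 - - \frac{1}{376}} = - \frac{29700}{-89418 + \frac{1}{376}} = - \frac{29700}{- \frac{33621167}{376}} = \left(-29700\right) \left(- \frac{376}{33621167}\right) = \frac{11167200}{33621167}$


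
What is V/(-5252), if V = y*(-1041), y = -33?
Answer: -34353/5252 ≈ -6.5409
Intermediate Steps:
V = 34353 (V = -33*(-1041) = 34353)
V/(-5252) = 34353/(-5252) = 34353*(-1/5252) = -34353/5252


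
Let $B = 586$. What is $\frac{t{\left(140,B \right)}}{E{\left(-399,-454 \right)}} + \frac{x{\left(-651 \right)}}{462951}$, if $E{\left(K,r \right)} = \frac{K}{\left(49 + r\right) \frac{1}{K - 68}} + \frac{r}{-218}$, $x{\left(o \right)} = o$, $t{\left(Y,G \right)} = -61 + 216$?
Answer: $- \frac{353432533043}{1040012322918} \approx -0.33984$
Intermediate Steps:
$t{\left(Y,G \right)} = 155$
$E{\left(K,r \right)} = - \frac{r}{218} + \frac{K \left(-68 + K\right)}{49 + r}$ ($E{\left(K,r \right)} = \frac{K}{\left(49 + r\right) \frac{1}{-68 + K}} + r \left(- \frac{1}{218}\right) = \frac{K}{\frac{1}{-68 + K} \left(49 + r\right)} - \frac{r}{218} = K \frac{-68 + K}{49 + r} - \frac{r}{218} = \frac{K \left(-68 + K\right)}{49 + r} - \frac{r}{218} = - \frac{r}{218} + \frac{K \left(-68 + K\right)}{49 + r}$)
$\frac{t{\left(140,B \right)}}{E{\left(-399,-454 \right)}} + \frac{x{\left(-651 \right)}}{462951} = \frac{155}{\frac{1}{218} \frac{1}{49 - 454} \left(- \left(-454\right)^{2} - -5914776 - -22246 + 218 \left(-399\right)^{2}\right)} - \frac{651}{462951} = \frac{155}{\frac{1}{218} \frac{1}{-405} \left(\left(-1\right) 206116 + 5914776 + 22246 + 218 \cdot 159201\right)} - \frac{217}{154317} = \frac{155}{\frac{1}{218} \left(- \frac{1}{405}\right) \left(-206116 + 5914776 + 22246 + 34705818\right)} - \frac{217}{154317} = \frac{155}{\frac{1}{218} \left(- \frac{1}{405}\right) 40436724} - \frac{217}{154317} = \frac{155}{- \frac{6739454}{14715}} - \frac{217}{154317} = 155 \left(- \frac{14715}{6739454}\right) - \frac{217}{154317} = - \frac{2280825}{6739454} - \frac{217}{154317} = - \frac{353432533043}{1040012322918}$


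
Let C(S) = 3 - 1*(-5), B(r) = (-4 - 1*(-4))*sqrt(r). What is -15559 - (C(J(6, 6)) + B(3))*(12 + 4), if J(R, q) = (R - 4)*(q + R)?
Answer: -15687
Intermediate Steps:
J(R, q) = (-4 + R)*(R + q)
B(r) = 0 (B(r) = (-4 + 4)*sqrt(r) = 0*sqrt(r) = 0)
C(S) = 8 (C(S) = 3 + 5 = 8)
-15559 - (C(J(6, 6)) + B(3))*(12 + 4) = -15559 - (8 + 0)*(12 + 4) = -15559 - 8*16 = -15559 - 1*128 = -15559 - 128 = -15687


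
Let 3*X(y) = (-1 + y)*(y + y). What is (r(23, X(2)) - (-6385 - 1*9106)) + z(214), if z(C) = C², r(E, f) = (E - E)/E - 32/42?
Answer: 1287011/21 ≈ 61286.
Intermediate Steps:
X(y) = 2*y*(-1 + y)/3 (X(y) = ((-1 + y)*(y + y))/3 = ((-1 + y)*(2*y))/3 = (2*y*(-1 + y))/3 = 2*y*(-1 + y)/3)
r(E, f) = -16/21 (r(E, f) = 0/E - 32*1/42 = 0 - 16/21 = -16/21)
(r(23, X(2)) - (-6385 - 1*9106)) + z(214) = (-16/21 - (-6385 - 1*9106)) + 214² = (-16/21 - (-6385 - 9106)) + 45796 = (-16/21 - 1*(-15491)) + 45796 = (-16/21 + 15491) + 45796 = 325295/21 + 45796 = 1287011/21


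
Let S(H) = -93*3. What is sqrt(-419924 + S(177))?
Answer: I*sqrt(420203) ≈ 648.23*I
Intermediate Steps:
S(H) = -279
sqrt(-419924 + S(177)) = sqrt(-419924 - 279) = sqrt(-420203) = I*sqrt(420203)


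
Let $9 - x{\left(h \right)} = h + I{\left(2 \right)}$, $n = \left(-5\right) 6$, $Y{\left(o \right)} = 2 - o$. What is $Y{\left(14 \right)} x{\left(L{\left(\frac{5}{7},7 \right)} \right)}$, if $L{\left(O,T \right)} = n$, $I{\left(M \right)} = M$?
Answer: $-444$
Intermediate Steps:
$n = -30$
$L{\left(O,T \right)} = -30$
$x{\left(h \right)} = 7 - h$ ($x{\left(h \right)} = 9 - \left(h + 2\right) = 9 - \left(2 + h\right) = 7 - h$)
$Y{\left(14 \right)} x{\left(L{\left(\frac{5}{7},7 \right)} \right)} = \left(2 - 14\right) \left(7 - -30\right) = \left(2 - 14\right) \left(7 + 30\right) = \left(-12\right) 37 = -444$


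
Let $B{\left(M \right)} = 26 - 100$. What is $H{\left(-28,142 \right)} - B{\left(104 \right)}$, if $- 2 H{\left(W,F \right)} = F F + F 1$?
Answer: $-10079$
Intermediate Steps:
$B{\left(M \right)} = -74$ ($B{\left(M \right)} = 26 - 100 = -74$)
$H{\left(W,F \right)} = - \frac{F}{2} - \frac{F^{2}}{2}$ ($H{\left(W,F \right)} = - \frac{F F + F 1}{2} = - \frac{F^{2} + F}{2} = - \frac{F + F^{2}}{2} = - \frac{F}{2} - \frac{F^{2}}{2}$)
$H{\left(-28,142 \right)} - B{\left(104 \right)} = \left(- \frac{1}{2}\right) 142 \left(1 + 142\right) - -74 = \left(- \frac{1}{2}\right) 142 \cdot 143 + 74 = -10153 + 74 = -10079$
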